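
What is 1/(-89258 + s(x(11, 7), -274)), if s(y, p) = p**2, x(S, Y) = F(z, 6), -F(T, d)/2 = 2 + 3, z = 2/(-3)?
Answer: -1/14182 ≈ -7.0512e-5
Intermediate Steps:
z = -2/3 (z = 2*(-1/3) = -2/3 ≈ -0.66667)
F(T, d) = -10 (F(T, d) = -2*(2 + 3) = -2*5 = -10)
x(S, Y) = -10
1/(-89258 + s(x(11, 7), -274)) = 1/(-89258 + (-274)**2) = 1/(-89258 + 75076) = 1/(-14182) = -1/14182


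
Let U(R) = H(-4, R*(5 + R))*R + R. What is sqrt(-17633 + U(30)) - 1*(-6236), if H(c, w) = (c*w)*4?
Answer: 6236 + I*sqrt(521603) ≈ 6236.0 + 722.22*I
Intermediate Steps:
H(c, w) = 4*c*w
U(R) = R - 16*R**2*(5 + R) (U(R) = (4*(-4)*(R*(5 + R)))*R + R = (-16*R*(5 + R))*R + R = -16*R**2*(5 + R) + R = R - 16*R**2*(5 + R))
sqrt(-17633 + U(30)) - 1*(-6236) = sqrt(-17633 - 1*30*(-1 + 16*30*(5 + 30))) - 1*(-6236) = sqrt(-17633 - 1*30*(-1 + 16*30*35)) + 6236 = sqrt(-17633 - 1*30*(-1 + 16800)) + 6236 = sqrt(-17633 - 1*30*16799) + 6236 = sqrt(-17633 - 503970) + 6236 = sqrt(-521603) + 6236 = I*sqrt(521603) + 6236 = 6236 + I*sqrt(521603)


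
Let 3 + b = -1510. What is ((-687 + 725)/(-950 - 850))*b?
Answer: 28747/900 ≈ 31.941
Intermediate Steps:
b = -1513 (b = -3 - 1510 = -1513)
((-687 + 725)/(-950 - 850))*b = ((-687 + 725)/(-950 - 850))*(-1513) = (38/(-1800))*(-1513) = (38*(-1/1800))*(-1513) = -19/900*(-1513) = 28747/900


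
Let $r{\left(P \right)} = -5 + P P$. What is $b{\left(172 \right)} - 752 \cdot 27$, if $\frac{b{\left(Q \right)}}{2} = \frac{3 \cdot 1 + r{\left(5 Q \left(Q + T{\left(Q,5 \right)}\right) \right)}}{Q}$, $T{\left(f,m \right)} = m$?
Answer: $\frac{11584591127}{43} \approx 2.6941 \cdot 10^{8}$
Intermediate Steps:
$r{\left(P \right)} = -5 + P^{2}$
$b{\left(Q \right)} = \frac{2 \left(-2 + 25 Q^{2} \left(5 + Q\right)^{2}\right)}{Q}$ ($b{\left(Q \right)} = 2 \frac{3 \cdot 1 + \left(-5 + \left(5 Q \left(Q + 5\right)\right)^{2}\right)}{Q} = 2 \frac{3 + \left(-5 + \left(5 Q \left(5 + Q\right)\right)^{2}\right)}{Q} = 2 \frac{3 + \left(-5 + 25 Q^{2} \left(5 + Q\right)^{2}\right)}{Q} = 2 \frac{-2 + 25 Q^{2} \left(5 + Q\right)^{2}}{Q} = \frac{2 \left(-2 + 25 Q^{2} \left(5 + Q\right)^{2}\right)}{Q}$)
$b{\left(172 \right)} - 752 \cdot 27 = \left(- \frac{4}{172} + 50 \cdot 172 \left(5 + 172\right)^{2}\right) - 752 \cdot 27 = \left(\left(-4\right) \frac{1}{172} + 50 \cdot 172 \cdot 177^{2}\right) - 20304 = \left(- \frac{1}{43} + 50 \cdot 172 \cdot 31329\right) - 20304 = \left(- \frac{1}{43} + 269429400\right) - 20304 = \frac{11585464199}{43} - 20304 = \frac{11584591127}{43}$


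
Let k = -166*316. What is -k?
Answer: 52456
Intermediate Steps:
k = -52456
-k = -1*(-52456) = 52456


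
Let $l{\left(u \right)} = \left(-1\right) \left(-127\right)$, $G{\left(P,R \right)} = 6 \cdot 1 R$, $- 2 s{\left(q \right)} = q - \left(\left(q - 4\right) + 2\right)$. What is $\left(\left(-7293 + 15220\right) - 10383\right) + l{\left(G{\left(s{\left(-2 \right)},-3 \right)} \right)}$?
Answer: $-2329$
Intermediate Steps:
$s{\left(q \right)} = -1$ ($s{\left(q \right)} = - \frac{q - \left(\left(q - 4\right) + 2\right)}{2} = - \frac{q - \left(\left(-4 + q\right) + 2\right)}{2} = - \frac{q - \left(-2 + q\right)}{2} = \left(- \frac{1}{2}\right) 2 = -1$)
$G{\left(P,R \right)} = 6 R$
$l{\left(u \right)} = 127$
$\left(\left(-7293 + 15220\right) - 10383\right) + l{\left(G{\left(s{\left(-2 \right)},-3 \right)} \right)} = \left(\left(-7293 + 15220\right) - 10383\right) + 127 = \left(7927 - 10383\right) + 127 = -2456 + 127 = -2329$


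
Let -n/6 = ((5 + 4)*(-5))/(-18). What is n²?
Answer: 225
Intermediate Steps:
n = -15 (n = -6*(5 + 4)*(-5)/(-18) = -6*9*(-5)*(-1)/18 = -(-270)*(-1)/18 = -6*5/2 = -15)
n² = (-15)² = 225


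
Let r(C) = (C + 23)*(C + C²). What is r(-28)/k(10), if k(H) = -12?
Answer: 315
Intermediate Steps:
r(C) = (23 + C)*(C + C²)
r(-28)/k(10) = -28*(23 + (-28)² + 24*(-28))/(-12) = -28*(23 + 784 - 672)*(-1/12) = -28*135*(-1/12) = -3780*(-1/12) = 315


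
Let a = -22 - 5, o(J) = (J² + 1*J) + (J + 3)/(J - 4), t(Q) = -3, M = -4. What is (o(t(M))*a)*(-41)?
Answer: 6642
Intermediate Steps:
o(J) = J + J² + (3 + J)/(-4 + J) (o(J) = (J² + J) + (3 + J)/(-4 + J) = (J + J²) + (3 + J)/(-4 + J) = J + J² + (3 + J)/(-4 + J))
a = -27
(o(t(M))*a)*(-41) = (((3 + (-3)³ - 3*(-3) - 3*(-3)²)/(-4 - 3))*(-27))*(-41) = (((3 - 27 + 9 - 3*9)/(-7))*(-27))*(-41) = (-(3 - 27 + 9 - 27)/7*(-27))*(-41) = (-⅐*(-42)*(-27))*(-41) = (6*(-27))*(-41) = -162*(-41) = 6642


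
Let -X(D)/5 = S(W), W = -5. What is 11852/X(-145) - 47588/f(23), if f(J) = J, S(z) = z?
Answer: -917104/575 ≈ -1595.0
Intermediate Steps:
X(D) = 25 (X(D) = -5*(-5) = 25)
11852/X(-145) - 47588/f(23) = 11852/25 - 47588/23 = -917104/575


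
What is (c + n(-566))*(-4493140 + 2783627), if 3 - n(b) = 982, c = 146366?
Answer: -248540966531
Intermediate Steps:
n(b) = -979 (n(b) = 3 - 1*982 = 3 - 982 = -979)
(c + n(-566))*(-4493140 + 2783627) = (146366 - 979)*(-4493140 + 2783627) = 145387*(-1709513) = -248540966531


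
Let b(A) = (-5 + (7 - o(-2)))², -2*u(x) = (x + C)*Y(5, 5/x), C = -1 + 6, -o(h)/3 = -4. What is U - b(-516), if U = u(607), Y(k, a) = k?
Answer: -1630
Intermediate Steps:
o(h) = 12 (o(h) = -3*(-4) = 12)
C = 5
u(x) = -25/2 - 5*x/2 (u(x) = -(x + 5)*5/2 = -(5 + x)*5/2 = -(25 + 5*x)/2 = -25/2 - 5*x/2)
b(A) = 100 (b(A) = (-5 + (7 - 1*12))² = (-5 + (7 - 12))² = (-5 - 5)² = (-10)² = 100)
U = -1530 (U = -25/2 - 5/2*607 = -25/2 - 3035/2 = -1530)
U - b(-516) = -1530 - 1*100 = -1530 - 100 = -1630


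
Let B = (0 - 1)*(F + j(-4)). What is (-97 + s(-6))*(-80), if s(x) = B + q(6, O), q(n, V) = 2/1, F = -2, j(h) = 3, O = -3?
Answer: 7680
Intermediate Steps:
q(n, V) = 2 (q(n, V) = 2*1 = 2)
B = -1 (B = (0 - 1)*(-2 + 3) = -1*1 = -1)
s(x) = 1 (s(x) = -1 + 2 = 1)
(-97 + s(-6))*(-80) = (-97 + 1)*(-80) = -96*(-80) = 7680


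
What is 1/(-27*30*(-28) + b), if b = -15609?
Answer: 1/7071 ≈ 0.00014142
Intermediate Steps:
1/(-27*30*(-28) + b) = 1/(-27*30*(-28) - 15609) = 1/(-810*(-28) - 15609) = 1/(22680 - 15609) = 1/7071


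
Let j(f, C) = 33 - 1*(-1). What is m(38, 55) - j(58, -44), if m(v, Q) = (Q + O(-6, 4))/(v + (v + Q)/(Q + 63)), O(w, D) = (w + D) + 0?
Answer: -149364/4577 ≈ -32.634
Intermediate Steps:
O(w, D) = D + w (O(w, D) = (D + w) + 0 = D + w)
m(v, Q) = (-2 + Q)/(v + (Q + v)/(63 + Q)) (m(v, Q) = (Q + (4 - 6))/(v + (v + Q)/(Q + 63)) = (Q - 2)/(v + (Q + v)/(63 + Q)) = (-2 + Q)/(v + (Q + v)/(63 + Q)))
j(f, C) = 34 (j(f, C) = 33 + 1 = 34)
m(38, 55) - j(58, -44) = (-126 + 55² + 61*55)/(55 + 64*38 + 55*38) - 1*34 = (-126 + 3025 + 3355)/(55 + 2432 + 2090) - 34 = 6254/4577 - 34 = -149364/4577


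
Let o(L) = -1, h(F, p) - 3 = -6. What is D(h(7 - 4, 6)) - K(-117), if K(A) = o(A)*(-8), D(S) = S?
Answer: -11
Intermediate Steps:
h(F, p) = -3 (h(F, p) = 3 - 6 = -3)
K(A) = 8 (K(A) = -1*(-8) = 8)
D(h(7 - 4, 6)) - K(-117) = -3 - 1*8 = -3 - 8 = -11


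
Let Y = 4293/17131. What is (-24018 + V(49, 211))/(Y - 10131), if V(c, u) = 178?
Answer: 102100760/43387467 ≈ 2.3532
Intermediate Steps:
Y = 4293/17131 (Y = 4293*(1/17131) = 4293/17131 ≈ 0.25060)
(-24018 + V(49, 211))/(Y - 10131) = (-24018 + 178)/(4293/17131 - 10131) = -23840/(-173549868/17131) = -23840*(-17131/173549868) = 102100760/43387467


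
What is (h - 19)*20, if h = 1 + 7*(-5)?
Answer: -1060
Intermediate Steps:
h = -34 (h = 1 - 35 = -34)
(h - 19)*20 = (-34 - 19)*20 = -53*20 = -1060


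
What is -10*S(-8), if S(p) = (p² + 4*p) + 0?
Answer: -320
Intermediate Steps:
S(p) = p² + 4*p
-10*S(-8) = -(-80)*(4 - 8) = -(-80)*(-4) = -10*32 = -320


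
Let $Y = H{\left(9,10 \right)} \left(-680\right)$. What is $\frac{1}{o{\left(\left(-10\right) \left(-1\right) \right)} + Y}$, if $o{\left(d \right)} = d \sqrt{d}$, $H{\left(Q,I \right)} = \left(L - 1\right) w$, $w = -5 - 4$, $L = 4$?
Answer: $\frac{459}{8427215} - \frac{\sqrt{10}}{33708860} \approx 5.4373 \cdot 10^{-5}$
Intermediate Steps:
$w = -9$ ($w = -5 - 4 = -9$)
$H{\left(Q,I \right)} = -27$ ($H{\left(Q,I \right)} = \left(4 - 1\right) \left(-9\right) = 3 \left(-9\right) = -27$)
$o{\left(d \right)} = d^{\frac{3}{2}}$
$Y = 18360$ ($Y = \left(-27\right) \left(-680\right) = 18360$)
$\frac{1}{o{\left(\left(-10\right) \left(-1\right) \right)} + Y} = \frac{1}{\left(\left(-10\right) \left(-1\right)\right)^{\frac{3}{2}} + 18360} = \frac{1}{10^{\frac{3}{2}} + 18360} = \frac{1}{10 \sqrt{10} + 18360} = \frac{1}{18360 + 10 \sqrt{10}}$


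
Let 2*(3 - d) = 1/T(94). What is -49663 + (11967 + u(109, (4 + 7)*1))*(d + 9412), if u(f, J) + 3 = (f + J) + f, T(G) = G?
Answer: 21572505023/188 ≈ 1.1475e+8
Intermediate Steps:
u(f, J) = -3 + J + 2*f (u(f, J) = -3 + ((f + J) + f) = -3 + ((J + f) + f) = -3 + (J + 2*f) = -3 + J + 2*f)
d = 563/188 (d = 3 - ½/94 = 3 - ½*1/94 = 3 - 1/188 = 563/188 ≈ 2.9947)
-49663 + (11967 + u(109, (4 + 7)*1))*(d + 9412) = -49663 + (11967 + (-3 + (4 + 7)*1 + 2*109))*(563/188 + 9412) = -49663 + (11967 + (-3 + 11*1 + 218))*(1770019/188) = -49663 + (11967 + (-3 + 11 + 218))*(1770019/188) = -49663 + (11967 + 226)*(1770019/188) = -49663 + 12193*(1770019/188) = -49663 + 21581841667/188 = 21572505023/188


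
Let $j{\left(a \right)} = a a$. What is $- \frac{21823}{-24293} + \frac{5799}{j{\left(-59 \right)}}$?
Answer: $\frac{216840970}{84563933} \approx 2.5642$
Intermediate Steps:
$j{\left(a \right)} = a^{2}$
$- \frac{21823}{-24293} + \frac{5799}{j{\left(-59 \right)}} = - \frac{21823}{-24293} + \frac{5799}{\left(-59\right)^{2}} = \left(-21823\right) \left(- \frac{1}{24293}\right) + \frac{5799}{3481} = \frac{21823}{24293} + 5799 \cdot \frac{1}{3481} = \frac{21823}{24293} + \frac{5799}{3481} = \frac{216840970}{84563933}$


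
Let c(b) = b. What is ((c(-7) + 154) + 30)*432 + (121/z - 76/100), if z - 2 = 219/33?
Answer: 36326694/475 ≈ 76477.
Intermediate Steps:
z = 95/11 (z = 2 + 219/33 = 2 + 219*(1/33) = 2 + 73/11 = 95/11 ≈ 8.6364)
((c(-7) + 154) + 30)*432 + (121/z - 76/100) = ((-7 + 154) + 30)*432 + (121/(95/11) - 76/100) = (147 + 30)*432 + (121*(11/95) - 76*1/100) = 177*432 + (1331/95 - 19/25) = 76464 + 6294/475 = 36326694/475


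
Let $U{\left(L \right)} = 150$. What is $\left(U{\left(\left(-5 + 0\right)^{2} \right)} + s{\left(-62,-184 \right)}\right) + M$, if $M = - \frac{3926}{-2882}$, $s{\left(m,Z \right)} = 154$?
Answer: $\frac{440027}{1441} \approx 305.36$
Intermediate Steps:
$M = \frac{1963}{1441}$ ($M = \left(-3926\right) \left(- \frac{1}{2882}\right) = \frac{1963}{1441} \approx 1.3622$)
$\left(U{\left(\left(-5 + 0\right)^{2} \right)} + s{\left(-62,-184 \right)}\right) + M = \left(150 + 154\right) + \frac{1963}{1441} = 304 + \frac{1963}{1441} = \frac{440027}{1441}$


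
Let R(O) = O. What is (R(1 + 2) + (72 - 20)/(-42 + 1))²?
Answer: 5041/1681 ≈ 2.9988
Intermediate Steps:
(R(1 + 2) + (72 - 20)/(-42 + 1))² = ((1 + 2) + (72 - 20)/(-42 + 1))² = (3 + 52/(-41))² = (3 + 52*(-1/41))² = (3 - 52/41)² = (71/41)² = 5041/1681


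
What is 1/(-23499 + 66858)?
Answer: 1/43359 ≈ 2.3063e-5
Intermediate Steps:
1/(-23499 + 66858) = 1/43359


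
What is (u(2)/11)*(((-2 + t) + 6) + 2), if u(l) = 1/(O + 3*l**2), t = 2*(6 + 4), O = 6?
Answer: 13/99 ≈ 0.13131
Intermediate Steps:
t = 20 (t = 2*10 = 20)
u(l) = 1/(6 + 3*l**2)
(u(2)/11)*(((-2 + t) + 6) + 2) = ((1/(3*(2 + 2**2)))/11)*(((-2 + 20) + 6) + 2) = ((1/(3*(2 + 4)))*(1/11))*((18 + 6) + 2) = (((1/3)/6)*(1/11))*(24 + 2) = (((1/3)*(1/6))*(1/11))*26 = ((1/18)*(1/11))*26 = (1/198)*26 = 13/99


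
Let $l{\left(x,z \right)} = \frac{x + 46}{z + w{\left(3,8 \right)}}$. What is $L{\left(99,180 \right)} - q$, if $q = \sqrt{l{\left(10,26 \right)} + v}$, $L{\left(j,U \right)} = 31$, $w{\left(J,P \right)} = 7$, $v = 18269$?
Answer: $31 - \frac{\sqrt{19896789}}{33} \approx -104.17$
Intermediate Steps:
$l{\left(x,z \right)} = \frac{46 + x}{7 + z}$ ($l{\left(x,z \right)} = \frac{x + 46}{z + 7} = \frac{46 + x}{7 + z}$)
$q = \frac{\sqrt{19896789}}{33}$ ($q = \sqrt{\frac{46 + 10}{7 + 26} + 18269} = \sqrt{\frac{1}{33} \cdot 56 + 18269} = \sqrt{\frac{56}{33} + 18269} = \sqrt{\frac{602933}{33}} = \frac{\sqrt{19896789}}{33} \approx 135.17$)
$L{\left(99,180 \right)} - q = 31 - \frac{\sqrt{19896789}}{33}$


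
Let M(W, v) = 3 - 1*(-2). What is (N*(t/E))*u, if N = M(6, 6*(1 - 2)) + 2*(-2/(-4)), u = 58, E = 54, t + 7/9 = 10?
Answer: 4814/81 ≈ 59.432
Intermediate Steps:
t = 83/9 (t = -7/9 + 10 = 83/9 ≈ 9.2222)
M(W, v) = 5 (M(W, v) = 3 + 2 = 5)
N = 6 (N = 5 + 2*(-2/(-4)) = 5 + 2*(-2*(-¼)) = 5 + 2*(½) = 5 + 1 = 6)
(N*(t/E))*u = (6*((83/9)/54))*58 = (6*((83/9)*(1/54)))*58 = (6*(83/486))*58 = (83/81)*58 = 4814/81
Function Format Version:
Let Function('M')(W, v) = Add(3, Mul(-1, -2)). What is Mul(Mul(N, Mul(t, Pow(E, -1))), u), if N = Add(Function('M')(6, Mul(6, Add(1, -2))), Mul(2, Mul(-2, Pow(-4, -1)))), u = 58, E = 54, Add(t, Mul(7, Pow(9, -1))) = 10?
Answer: Rational(4814, 81) ≈ 59.432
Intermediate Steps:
t = Rational(83, 9) (t = Add(Rational(-7, 9), 10) = Rational(83, 9) ≈ 9.2222)
Function('M')(W, v) = 5 (Function('M')(W, v) = Add(3, 2) = 5)
N = 6 (N = Add(5, Mul(2, Mul(-2, Pow(-4, -1)))) = Add(5, Mul(2, Mul(-2, Rational(-1, 4)))) = Add(5, Mul(2, Rational(1, 2))) = Add(5, 1) = 6)
Mul(Mul(N, Mul(t, Pow(E, -1))), u) = Mul(Mul(6, Mul(Rational(83, 9), Pow(54, -1))), 58) = Mul(Mul(6, Mul(Rational(83, 9), Rational(1, 54))), 58) = Mul(Mul(6, Rational(83, 486)), 58) = Mul(Rational(83, 81), 58) = Rational(4814, 81)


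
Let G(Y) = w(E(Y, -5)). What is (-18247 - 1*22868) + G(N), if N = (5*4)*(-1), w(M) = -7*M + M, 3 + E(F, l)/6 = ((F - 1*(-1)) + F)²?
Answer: -95763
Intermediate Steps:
E(F, l) = -18 + 6*(1 + 2*F)² (E(F, l) = -18 + 6*((F - 1*(-1)) + F)² = -18 + 6*((F + 1) + F)² = -18 + 6*((1 + F) + F)² = -18 + 6*(1 + 2*F)²)
w(M) = -6*M
N = -20 (N = 20*(-1) = -20)
G(Y) = 108 - 36*(1 + 2*Y)² (G(Y) = -6*(-18 + 6*(1 + 2*Y)²) = 108 - 36*(1 + 2*Y)²)
(-18247 - 1*22868) + G(N) = (-18247 - 1*22868) + (108 - 36*(1 + 2*(-20))²) = (-18247 - 22868) + (108 - 36*(1 - 40)²) = -41115 + (108 - 36*(-39)²) = -41115 + (108 - 36*1521) = -41115 + (108 - 54756) = -41115 - 54648 = -95763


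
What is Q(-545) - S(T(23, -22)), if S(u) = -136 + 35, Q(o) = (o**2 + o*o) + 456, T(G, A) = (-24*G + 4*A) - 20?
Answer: 594607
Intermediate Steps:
T(G, A) = -20 - 24*G + 4*A
Q(o) = 456 + 2*o**2 (Q(o) = (o**2 + o**2) + 456 = 2*o**2 + 456 = 456 + 2*o**2)
S(u) = -101
Q(-545) - S(T(23, -22)) = (456 + 2*(-545)**2) - 1*(-101) = (456 + 2*297025) + 101 = (456 + 594050) + 101 = 594506 + 101 = 594607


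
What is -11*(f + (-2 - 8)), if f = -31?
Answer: 451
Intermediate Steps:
-11*(f + (-2 - 8)) = -11*(-31 + (-2 - 8)) = -11*(-31 - 10) = -11*(-41) = 451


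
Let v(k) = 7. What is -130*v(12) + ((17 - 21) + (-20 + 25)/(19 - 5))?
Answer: -12791/14 ≈ -913.64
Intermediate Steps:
-130*v(12) + ((17 - 21) + (-20 + 25)/(19 - 5)) = -130*7 + ((17 - 21) + (-20 + 25)/(19 - 5)) = -910 + (-4 + 5/14) = -910 - 51/14 = -12791/14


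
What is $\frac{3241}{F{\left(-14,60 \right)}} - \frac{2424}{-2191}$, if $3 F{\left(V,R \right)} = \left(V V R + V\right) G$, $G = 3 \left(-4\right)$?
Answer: $\frac{15255455}{14705992} \approx 1.0374$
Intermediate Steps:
$G = -12$
$F{\left(V,R \right)} = - 4 V - 4 R V^{2}$ ($F{\left(V,R \right)} = \frac{\left(V V R + V\right) \left(-12\right)}{3} = \frac{\left(V^{2} R + V\right) \left(-12\right)}{3} = \frac{\left(R V^{2} + V\right) \left(-12\right)}{3} = \frac{\left(V + R V^{2}\right) \left(-12\right)}{3} = \frac{- 12 V - 12 R V^{2}}{3} = - 4 V - 4 R V^{2}$)
$\frac{3241}{F{\left(-14,60 \right)}} - \frac{2424}{-2191} = \frac{3241}{\left(-4\right) \left(-14\right) \left(1 + 60 \left(-14\right)\right)} - \frac{2424}{-2191} = \frac{3241}{\left(-4\right) \left(-14\right) \left(1 - 840\right)} - - \frac{2424}{2191} = \frac{3241}{\left(-4\right) \left(-14\right) \left(-839\right)} + \frac{2424}{2191} = \frac{3241}{-46984} + \frac{2424}{2191} = 3241 \left(- \frac{1}{46984}\right) + \frac{2424}{2191} = - \frac{463}{6712} + \frac{2424}{2191} = \frac{15255455}{14705992}$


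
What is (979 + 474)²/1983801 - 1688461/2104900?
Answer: 1094313203839/4175702724900 ≈ 0.26207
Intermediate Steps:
(979 + 474)²/1983801 - 1688461/2104900 = 1453²*(1/1983801) - 1688461*1/2104900 = 2111209*(1/1983801) - 1688461/2104900 = 2111209/1983801 - 1688461/2104900 = 1094313203839/4175702724900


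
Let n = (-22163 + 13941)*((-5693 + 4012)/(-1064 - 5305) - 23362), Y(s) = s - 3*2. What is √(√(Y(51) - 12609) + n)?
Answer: √(7791571911448446 + 243384966*I*√349)/6369 ≈ 13859.0 + 0.0040438*I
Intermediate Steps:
Y(s) = -6 + s (Y(s) = s - 6 = -6 + s)
n = 1223358755134/6369 (n = -8222*(-1681/(-6369) - 23362) = -8222*(-1681*(-1/6369) - 23362) = -8222*(1681/6369 - 23362) = -8222*(-148790897/6369) = 1223358755134/6369 ≈ 1.9208e+8)
√(√(Y(51) - 12609) + n) = √(√((-6 + 51) - 12609) + 1223358755134/6369) = √(√(45 - 12609) + 1223358755134/6369) = √(√(-12564) + 1223358755134/6369) = √(6*I*√349 + 1223358755134/6369) = √(1223358755134/6369 + 6*I*√349)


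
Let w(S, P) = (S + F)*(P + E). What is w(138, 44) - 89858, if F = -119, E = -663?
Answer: -101619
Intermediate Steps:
w(S, P) = (-663 + P)*(-119 + S) (w(S, P) = (S - 119)*(P - 663) = (-119 + S)*(-663 + P) = (-663 + P)*(-119 + S))
w(138, 44) - 89858 = (78897 - 663*138 - 119*44 + 44*138) - 89858 = (78897 - 91494 - 5236 + 6072) - 89858 = -11761 - 89858 = -101619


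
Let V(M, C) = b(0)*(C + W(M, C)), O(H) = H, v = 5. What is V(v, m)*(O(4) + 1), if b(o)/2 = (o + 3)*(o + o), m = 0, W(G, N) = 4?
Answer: 0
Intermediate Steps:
b(o) = 4*o*(3 + o) (b(o) = 2*((o + 3)*(o + o)) = 2*((3 + o)*(2*o)) = 2*(2*o*(3 + o)) = 4*o*(3 + o))
V(M, C) = 0 (V(M, C) = (4*0*(3 + 0))*(C + 4) = (4*0*3)*(4 + C) = 0*(4 + C) = 0)
V(v, m)*(O(4) + 1) = 0*(4 + 1) = 0*5 = 0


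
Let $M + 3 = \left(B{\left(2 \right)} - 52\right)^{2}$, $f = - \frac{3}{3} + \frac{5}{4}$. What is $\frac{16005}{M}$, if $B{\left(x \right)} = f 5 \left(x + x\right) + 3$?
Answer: $\frac{16005}{1933} \approx 8.2799$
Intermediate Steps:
$f = \frac{1}{4}$ ($f = \left(-3\right) \frac{1}{3} + 5 \cdot \frac{1}{4} = -1 + \frac{5}{4} = \frac{1}{4} \approx 0.25$)
$B{\left(x \right)} = 3 + \frac{5 x}{2}$ ($B{\left(x \right)} = \frac{5 \left(x + x\right)}{4} + 3 = \frac{5 \cdot 2 x}{4} + 3 = \frac{10 x}{4} + 3 = \frac{5 x}{2} + 3 = 3 + \frac{5 x}{2}$)
$M = 1933$ ($M = -3 + \left(\left(3 + \frac{5}{2} \cdot 2\right) - 52\right)^{2} = -3 + \left(\left(3 + 5\right) - 52\right)^{2} = -3 + \left(8 - 52\right)^{2} = -3 + \left(-44\right)^{2} = -3 + 1936 = 1933$)
$\frac{16005}{M} = \frac{16005}{1933}$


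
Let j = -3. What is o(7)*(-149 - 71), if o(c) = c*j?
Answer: 4620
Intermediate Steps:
o(c) = -3*c (o(c) = c*(-3) = -3*c)
o(7)*(-149 - 71) = (-3*7)*(-149 - 71) = -21*(-220) = 4620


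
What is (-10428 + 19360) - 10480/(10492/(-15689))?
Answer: 64533816/2623 ≈ 24603.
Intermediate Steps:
(-10428 + 19360) - 10480/(10492/(-15689)) = 8932 - 10480/(10492*(-1/15689)) = 8932 - 10480/(-10492/15689) = 8932 - 10480*(-15689/10492) = 8932 + 41105180/2623 = 64533816/2623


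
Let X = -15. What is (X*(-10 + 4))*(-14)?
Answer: -1260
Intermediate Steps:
(X*(-10 + 4))*(-14) = -15*(-10 + 4)*(-14) = -15*(-6)*(-14) = 90*(-14) = -1260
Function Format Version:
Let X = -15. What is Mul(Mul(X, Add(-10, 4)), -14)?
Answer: -1260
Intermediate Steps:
Mul(Mul(X, Add(-10, 4)), -14) = Mul(Mul(-15, Add(-10, 4)), -14) = Mul(Mul(-15, -6), -14) = Mul(90, -14) = -1260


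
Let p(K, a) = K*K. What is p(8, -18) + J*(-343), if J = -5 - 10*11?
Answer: 39509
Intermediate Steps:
p(K, a) = K**2
J = -115 (J = -5 - 110 = -115)
p(8, -18) + J*(-343) = 8**2 - 115*(-343) = 64 + 39445 = 39509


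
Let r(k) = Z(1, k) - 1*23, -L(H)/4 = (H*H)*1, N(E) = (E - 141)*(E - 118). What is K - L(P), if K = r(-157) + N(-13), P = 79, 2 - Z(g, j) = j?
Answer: 45274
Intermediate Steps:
Z(g, j) = 2 - j
N(E) = (-141 + E)*(-118 + E)
L(H) = -4*H**2 (L(H) = -4*H*H = -4*H**2)
r(k) = -21 - k (r(k) = (2 - k) - 1*23 = (2 - k) - 23 = -21 - k)
K = 20310 (K = (-21 - 1*(-157)) + (16638 + (-13)**2 - 259*(-13)) = (-21 + 157) + (16638 + 169 + 3367) = 136 + 20174 = 20310)
K - L(P) = 20310 - (-4)*79**2 = 20310 - (-4)*6241 = 20310 - 1*(-24964) = 20310 + 24964 = 45274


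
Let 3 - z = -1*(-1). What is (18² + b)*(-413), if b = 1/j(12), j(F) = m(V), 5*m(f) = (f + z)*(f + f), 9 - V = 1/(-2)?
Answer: -58479974/437 ≈ -1.3382e+5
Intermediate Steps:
z = 2 (z = 3 - (-1)*(-1) = 3 - 1*1 = 3 - 1 = 2)
V = 19/2 (V = 9 - 1/(-2) = 9 - 1*(-½) = 9 + ½ = 19/2 ≈ 9.5000)
m(f) = 2*f*(2 + f)/5 (m(f) = ((f + 2)*(f + f))/5 = ((2 + f)*(2*f))/5 = (2*f*(2 + f))/5 = 2*f*(2 + f)/5)
j(F) = 437/10 (j(F) = (⅖)*(19/2)*(2 + 19/2) = (⅖)*(19/2)*(23/2) = 437/10)
b = 10/437 (b = 1/(437/10) = 10/437 ≈ 0.022883)
(18² + b)*(-413) = (18² + 10/437)*(-413) = (324 + 10/437)*(-413) = (141598/437)*(-413) = -58479974/437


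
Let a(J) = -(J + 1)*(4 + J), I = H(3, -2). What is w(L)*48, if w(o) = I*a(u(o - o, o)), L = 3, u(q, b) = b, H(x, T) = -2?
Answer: 2688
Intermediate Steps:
I = -2
a(J) = -(1 + J)*(4 + J)
w(o) = 8 + 2*o**2 + 10*o (w(o) = -2*(-4 - o**2 - 5*o) = 8 + 2*o**2 + 10*o)
w(L)*48 = (8 + 2*3**2 + 10*3)*48 = (8 + 2*9 + 30)*48 = (8 + 18 + 30)*48 = 56*48 = 2688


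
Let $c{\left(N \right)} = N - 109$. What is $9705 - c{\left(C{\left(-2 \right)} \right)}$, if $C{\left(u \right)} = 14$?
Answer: $9800$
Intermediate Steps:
$c{\left(N \right)} = -109 + N$ ($c{\left(N \right)} = N - 109 = -109 + N$)
$9705 - c{\left(C{\left(-2 \right)} \right)} = 9705 - \left(-109 + 14\right) = 9705 - -95 = 9705 + 95 = 9800$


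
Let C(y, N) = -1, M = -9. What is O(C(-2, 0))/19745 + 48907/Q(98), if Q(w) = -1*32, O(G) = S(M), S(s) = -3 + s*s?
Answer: -965666219/631840 ≈ -1528.3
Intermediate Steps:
S(s) = -3 + s**2
O(G) = 78 (O(G) = -3 + (-9)**2 = -3 + 81 = 78)
Q(w) = -32
O(C(-2, 0))/19745 + 48907/Q(98) = 78/19745 + 48907/(-32) = 78*(1/19745) + 48907*(-1/32) = 78/19745 - 48907/32 = -965666219/631840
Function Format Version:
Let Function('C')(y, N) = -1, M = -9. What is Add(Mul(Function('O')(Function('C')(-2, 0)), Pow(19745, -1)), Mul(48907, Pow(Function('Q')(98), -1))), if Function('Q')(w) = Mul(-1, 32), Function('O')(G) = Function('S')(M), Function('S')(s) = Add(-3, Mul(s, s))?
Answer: Rational(-965666219, 631840) ≈ -1528.3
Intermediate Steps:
Function('S')(s) = Add(-3, Pow(s, 2))
Function('O')(G) = 78 (Function('O')(G) = Add(-3, Pow(-9, 2)) = Add(-3, 81) = 78)
Function('Q')(w) = -32
Add(Mul(Function('O')(Function('C')(-2, 0)), Pow(19745, -1)), Mul(48907, Pow(Function('Q')(98), -1))) = Add(Mul(78, Pow(19745, -1)), Mul(48907, Pow(-32, -1))) = Add(Mul(78, Rational(1, 19745)), Mul(48907, Rational(-1, 32))) = Add(Rational(78, 19745), Rational(-48907, 32)) = Rational(-965666219, 631840)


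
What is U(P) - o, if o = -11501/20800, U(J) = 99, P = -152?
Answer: 2070701/20800 ≈ 99.553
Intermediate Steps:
o = -11501/20800 (o = -11501*1/20800 = -11501/20800 ≈ -0.55293)
U(P) - o = 99 - 1*(-11501/20800) = 99 + 11501/20800 = 2070701/20800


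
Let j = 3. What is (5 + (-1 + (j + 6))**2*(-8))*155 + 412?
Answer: -78173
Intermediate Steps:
(5 + (-1 + (j + 6))**2*(-8))*155 + 412 = (5 + (-1 + (3 + 6))**2*(-8))*155 + 412 = (5 + (-1 + 9)**2*(-8))*155 + 412 = (5 + 8**2*(-8))*155 + 412 = (5 + 64*(-8))*155 + 412 = (5 - 512)*155 + 412 = -507*155 + 412 = -78585 + 412 = -78173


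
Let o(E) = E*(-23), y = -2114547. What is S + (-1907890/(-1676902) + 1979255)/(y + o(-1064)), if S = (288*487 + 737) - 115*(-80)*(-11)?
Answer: 2789304294825211/70097018953 ≈ 39792.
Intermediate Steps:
o(E) = -23*E
S = 39793 (S = (140256 + 737) + 9200*(-11) = 140993 - 101200 = 39793)
S + (-1907890/(-1676902) + 1979255)/(y + o(-1064)) = 39793 + (-1907890/(-1676902) + 1979255)/(-2114547 - 23*(-1064)) = 39793 + (-1907890*(-1/1676902) + 1979255)/(-2114547 + 24472) = 39793 + (953945/838451 + 1979255)/(-2090075) = 39793 + (1659509287950/838451)*(-1/2090075) = 39793 - 66380371518/70097018953 = 2789304294825211/70097018953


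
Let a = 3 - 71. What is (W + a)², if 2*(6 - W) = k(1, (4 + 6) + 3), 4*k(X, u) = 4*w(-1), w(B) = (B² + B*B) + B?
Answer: 15625/4 ≈ 3906.3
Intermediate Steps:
w(B) = B + 2*B² (w(B) = (B² + B²) + B = 2*B² + B = B + 2*B²)
k(X, u) = 1 (k(X, u) = (4*(-(1 + 2*(-1))))/4 = (4*(-(1 - 2)))/4 = (4*(-1*(-1)))/4 = (4*1)/4 = (¼)*4 = 1)
W = 11/2 (W = 6 - ½*1 = 6 - ½ = 11/2 ≈ 5.5000)
a = -68
(W + a)² = (11/2 - 68)² = (-125/2)² = 15625/4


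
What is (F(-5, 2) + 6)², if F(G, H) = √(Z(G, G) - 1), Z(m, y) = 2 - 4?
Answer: (6 + I*√3)² ≈ 33.0 + 20.785*I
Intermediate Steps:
Z(m, y) = -2
F(G, H) = I*√3 (F(G, H) = √(-2 - 1) = √(-3) = I*√3)
(F(-5, 2) + 6)² = (I*√3 + 6)² = (6 + I*√3)²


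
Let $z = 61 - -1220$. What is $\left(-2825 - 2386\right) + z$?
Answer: $-3930$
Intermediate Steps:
$z = 1281$ ($z = 61 + 1220 = 1281$)
$\left(-2825 - 2386\right) + z = \left(-2825 - 2386\right) + 1281 = -5211 + 1281 = -3930$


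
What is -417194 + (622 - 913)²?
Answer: -332513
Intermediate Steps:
-417194 + (622 - 913)² = -417194 + (-291)² = -417194 + 84681 = -332513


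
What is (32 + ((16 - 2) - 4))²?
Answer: 1764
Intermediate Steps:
(32 + ((16 - 2) - 4))² = (32 + (14 - 4))² = (32 + 10)² = 42² = 1764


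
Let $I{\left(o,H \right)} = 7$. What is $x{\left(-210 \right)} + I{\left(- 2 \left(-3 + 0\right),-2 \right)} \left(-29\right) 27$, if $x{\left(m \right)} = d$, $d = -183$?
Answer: $-5664$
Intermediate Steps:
$x{\left(m \right)} = -183$
$x{\left(-210 \right)} + I{\left(- 2 \left(-3 + 0\right),-2 \right)} \left(-29\right) 27 = -183 + 7 \left(-29\right) 27 = -183 - 5481 = -5664$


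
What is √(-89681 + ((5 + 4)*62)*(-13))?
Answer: I*√96935 ≈ 311.34*I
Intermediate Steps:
√(-89681 + ((5 + 4)*62)*(-13)) = √(-89681 + (9*62)*(-13)) = √(-89681 + 558*(-13)) = √(-89681 - 7254) = √(-96935) = I*√96935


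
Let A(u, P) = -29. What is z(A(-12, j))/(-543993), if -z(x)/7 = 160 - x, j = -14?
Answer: 441/181331 ≈ 0.0024320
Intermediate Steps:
z(x) = -1120 + 7*x (z(x) = -7*(160 - x) = -1120 + 7*x)
z(A(-12, j))/(-543993) = (-1120 + 7*(-29))/(-543993) = (-1120 - 203)*(-1/543993) = -1323*(-1/543993) = 441/181331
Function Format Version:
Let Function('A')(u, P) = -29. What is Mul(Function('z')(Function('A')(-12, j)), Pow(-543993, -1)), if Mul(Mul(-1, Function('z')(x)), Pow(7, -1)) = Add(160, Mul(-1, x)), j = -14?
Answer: Rational(441, 181331) ≈ 0.0024320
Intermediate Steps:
Function('z')(x) = Add(-1120, Mul(7, x)) (Function('z')(x) = Mul(-7, Add(160, Mul(-1, x))) = Add(-1120, Mul(7, x)))
Mul(Function('z')(Function('A')(-12, j)), Pow(-543993, -1)) = Mul(Add(-1120, Mul(7, -29)), Pow(-543993, -1)) = Mul(Add(-1120, -203), Rational(-1, 543993)) = Mul(-1323, Rational(-1, 543993)) = Rational(441, 181331)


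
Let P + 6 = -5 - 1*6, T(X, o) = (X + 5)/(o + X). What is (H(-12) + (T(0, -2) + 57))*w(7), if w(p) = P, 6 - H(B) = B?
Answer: -2465/2 ≈ -1232.5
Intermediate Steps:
T(X, o) = (5 + X)/(X + o)
H(B) = 6 - B
P = -17 (P = -6 + (-5 - 1*6) = -6 + (-5 - 6) = -6 - 11 = -17)
w(p) = -17
(H(-12) + (T(0, -2) + 57))*w(7) = ((6 - 1*(-12)) + ((5 + 0)/(0 - 2) + 57))*(-17) = ((6 + 12) + (5/(-2) + 57))*(-17) = (18 + (-½*5 + 57))*(-17) = (18 + (-5/2 + 57))*(-17) = (18 + 109/2)*(-17) = (145/2)*(-17) = -2465/2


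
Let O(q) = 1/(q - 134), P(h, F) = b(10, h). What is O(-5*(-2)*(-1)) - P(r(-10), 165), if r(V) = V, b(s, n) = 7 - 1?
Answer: -865/144 ≈ -6.0069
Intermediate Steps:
b(s, n) = 6
P(h, F) = 6
O(q) = 1/(-134 + q)
O(-5*(-2)*(-1)) - P(r(-10), 165) = 1/(-134 - 5*(-2)*(-1)) - 1*6 = 1/(-134 + 10*(-1)) - 6 = 1/(-134 - 10) - 6 = 1/(-144) - 6 = -1/144 - 6 = -865/144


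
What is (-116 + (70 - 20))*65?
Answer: -4290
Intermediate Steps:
(-116 + (70 - 20))*65 = (-116 + 50)*65 = -66*65 = -4290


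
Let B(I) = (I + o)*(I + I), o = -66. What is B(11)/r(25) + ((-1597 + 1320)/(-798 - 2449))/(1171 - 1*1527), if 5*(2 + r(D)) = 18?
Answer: -218543463/288983 ≈ -756.25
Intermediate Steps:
r(D) = 8/5 (r(D) = -2 + (⅕)*18 = -2 + 18/5 = 8/5)
B(I) = 2*I*(-66 + I) (B(I) = (I - 66)*(I + I) = (-66 + I)*(2*I) = 2*I*(-66 + I))
B(11)/r(25) + ((-1597 + 1320)/(-798 - 2449))/(1171 - 1*1527) = (2*11*(-66 + 11))/(8/5) + ((-1597 + 1320)/(-798 - 2449))/(1171 - 1*1527) = (2*11*(-55))*(5/8) + (-277/(-3247))/(1171 - 1527) = -1210*5/8 - 277*(-1/3247)/(-356) = -3025/4 + (277/3247)*(-1/356) = -3025/4 - 277/1155932 = -218543463/288983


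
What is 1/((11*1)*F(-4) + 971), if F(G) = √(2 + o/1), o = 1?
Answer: 971/942478 - 11*√3/942478 ≈ 0.0010100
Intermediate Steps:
F(G) = √3 (F(G) = √(2 + 1/1) = √(2 + 1*1) = √(2 + 1) = √3)
1/((11*1)*F(-4) + 971) = 1/((11*1)*√3 + 971) = 1/(11*√3 + 971) = 1/(971 + 11*√3)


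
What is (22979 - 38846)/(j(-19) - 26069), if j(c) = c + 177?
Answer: 1763/2879 ≈ 0.61237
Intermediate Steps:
j(c) = 177 + c
(22979 - 38846)/(j(-19) - 26069) = (22979 - 38846)/((177 - 19) - 26069) = -15867/(158 - 26069) = -15867/(-25911) = -15867*(-1/25911) = 1763/2879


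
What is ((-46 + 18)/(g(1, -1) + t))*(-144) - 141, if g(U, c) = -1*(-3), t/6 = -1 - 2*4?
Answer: -3741/17 ≈ -220.06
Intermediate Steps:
t = -54 (t = 6*(-1 - 2*4) = 6*(-1 - 8) = 6*(-9) = -54)
g(U, c) = 3
((-46 + 18)/(g(1, -1) + t))*(-144) - 141 = ((-46 + 18)/(3 - 54))*(-144) - 141 = -28/(-51)*(-144) - 141 = -28*(-1/51)*(-144) - 141 = (28/51)*(-144) - 141 = -1344/17 - 141 = -3741/17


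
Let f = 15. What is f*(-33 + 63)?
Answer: 450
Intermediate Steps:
f*(-33 + 63) = 15*(-33 + 63) = 15*30 = 450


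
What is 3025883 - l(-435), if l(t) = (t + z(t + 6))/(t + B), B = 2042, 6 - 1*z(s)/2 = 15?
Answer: 4862594434/1607 ≈ 3.0259e+6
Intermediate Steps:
z(s) = -18 (z(s) = 12 - 2*15 = 12 - 30 = -18)
l(t) = (-18 + t)/(2042 + t) (l(t) = (t - 18)/(t + 2042) = (-18 + t)/(2042 + t))
3025883 - l(-435) = 3025883 - (-18 - 435)/(2042 - 435) = 3025883 - (-453)/1607 = 3025883 - 1*(-453/1607) = 3025883 + 453/1607 = 4862594434/1607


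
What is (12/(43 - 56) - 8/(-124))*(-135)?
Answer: 46710/403 ≈ 115.91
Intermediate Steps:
(12/(43 - 56) - 8/(-124))*(-135) = (12/(-13) - 8*(-1/124))*(-135) = (12*(-1/13) + 2/31)*(-135) = (-12/13 + 2/31)*(-135) = -346/403*(-135) = 46710/403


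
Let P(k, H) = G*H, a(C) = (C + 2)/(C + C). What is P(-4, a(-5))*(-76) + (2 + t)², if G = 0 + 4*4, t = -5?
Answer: -1779/5 ≈ -355.80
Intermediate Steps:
G = 16 (G = 0 + 16 = 16)
a(C) = (2 + C)/(2*C) (a(C) = (2 + C)/((2*C)) = (2 + C)*(1/(2*C)) = (2 + C)/(2*C))
P(k, H) = 16*H
P(-4, a(-5))*(-76) + (2 + t)² = (16*((½)*(2 - 5)/(-5)))*(-76) + (2 - 5)² = (16*((½)*(-⅕)*(-3)))*(-76) + (-3)² = (16*(3/10))*(-76) + 9 = (24/5)*(-76) + 9 = -1824/5 + 9 = -1779/5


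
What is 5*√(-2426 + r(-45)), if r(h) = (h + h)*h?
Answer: 10*√406 ≈ 201.49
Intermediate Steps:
r(h) = 2*h² (r(h) = (2*h)*h = 2*h²)
5*√(-2426 + r(-45)) = 5*√(-2426 + 2*(-45)²) = 5*√(-2426 + 2*2025) = 5*√(-2426 + 4050) = 5*√1624 = 5*(2*√406) = 10*√406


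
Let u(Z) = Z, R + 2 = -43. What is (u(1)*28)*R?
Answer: -1260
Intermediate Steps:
R = -45 (R = -2 - 43 = -45)
(u(1)*28)*R = (1*28)*(-45) = 28*(-45) = -1260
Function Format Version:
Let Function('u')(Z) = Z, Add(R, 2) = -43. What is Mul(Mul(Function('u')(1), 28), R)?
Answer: -1260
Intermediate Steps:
R = -45 (R = Add(-2, -43) = -45)
Mul(Mul(Function('u')(1), 28), R) = Mul(Mul(1, 28), -45) = Mul(28, -45) = -1260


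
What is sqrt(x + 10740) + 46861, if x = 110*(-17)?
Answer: 46861 + sqrt(8870) ≈ 46955.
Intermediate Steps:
x = -1870
sqrt(x + 10740) + 46861 = sqrt(-1870 + 10740) + 46861 = sqrt(8870) + 46861 = 46861 + sqrt(8870)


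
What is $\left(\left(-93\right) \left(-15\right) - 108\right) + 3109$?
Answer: $4396$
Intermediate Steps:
$\left(\left(-93\right) \left(-15\right) - 108\right) + 3109 = \left(1395 - 108\right) + 3109 = 1287 + 3109 = 4396$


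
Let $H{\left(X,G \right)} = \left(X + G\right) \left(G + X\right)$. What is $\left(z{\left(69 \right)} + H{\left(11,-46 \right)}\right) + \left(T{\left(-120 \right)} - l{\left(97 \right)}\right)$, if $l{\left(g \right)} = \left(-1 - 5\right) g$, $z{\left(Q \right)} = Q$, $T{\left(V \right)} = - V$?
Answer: $1996$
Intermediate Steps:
$H{\left(X,G \right)} = \left(G + X\right)^{2}$ ($H{\left(X,G \right)} = \left(G + X\right) \left(G + X\right) = \left(G + X\right)^{2}$)
$l{\left(g \right)} = - 6 g$
$\left(z{\left(69 \right)} + H{\left(11,-46 \right)}\right) + \left(T{\left(-120 \right)} - l{\left(97 \right)}\right) = \left(69 + \left(-46 + 11\right)^{2}\right) - \left(-120 - 582\right) = \left(69 + \left(-35\right)^{2}\right) + \left(120 - -582\right) = \left(69 + 1225\right) + \left(120 + 582\right) = 1294 + 702 = 1996$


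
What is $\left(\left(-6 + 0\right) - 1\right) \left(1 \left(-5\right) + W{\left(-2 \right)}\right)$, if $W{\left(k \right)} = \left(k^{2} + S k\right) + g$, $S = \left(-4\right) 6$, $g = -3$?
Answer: $-308$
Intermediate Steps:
$S = -24$
$W{\left(k \right)} = -3 + k^{2} - 24 k$ ($W{\left(k \right)} = \left(k^{2} - 24 k\right) - 3 = -3 + k^{2} - 24 k$)
$\left(\left(-6 + 0\right) - 1\right) \left(1 \left(-5\right) + W{\left(-2 \right)}\right) = \left(\left(-6 + 0\right) - 1\right) \left(1 \left(-5\right) - \left(-45 - 4\right)\right) = \left(-6 - 1\right) \left(-5 + \left(-3 + 4 + 48\right)\right) = - 7 \left(-5 + 49\right) = \left(-7\right) 44 = -308$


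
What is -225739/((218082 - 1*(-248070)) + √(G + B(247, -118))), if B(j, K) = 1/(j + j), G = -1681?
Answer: -51982971046032/107345058259789 + 225739*I*√410224022/107345058259789 ≈ -0.48426 + 4.2593e-5*I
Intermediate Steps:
B(j, K) = 1/(2*j)
-225739/((218082 - 1*(-248070)) + √(G + B(247, -118))) = -225739/((218082 - 1*(-248070)) + √(-1681 + (½)/247)) = -225739/((218082 + 248070) + √(-1681 + (½)*(1/247))) = -225739/(466152 + √(-1681 + 1/494)) = -225739/(466152 + √(-830413/494)) = -225739/(466152 + I*√410224022/494)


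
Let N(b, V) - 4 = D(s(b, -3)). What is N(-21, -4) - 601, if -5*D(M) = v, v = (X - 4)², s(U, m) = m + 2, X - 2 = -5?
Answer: -3034/5 ≈ -606.80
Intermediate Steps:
X = -3 (X = 2 - 5 = -3)
s(U, m) = 2 + m
v = 49 (v = (-3 - 4)² = (-7)² = 49)
D(M) = -49/5 (D(M) = -⅕*49 = -49/5)
N(b, V) = -29/5 (N(b, V) = 4 - 49/5 = -29/5)
N(-21, -4) - 601 = -29/5 - 601 = -3034/5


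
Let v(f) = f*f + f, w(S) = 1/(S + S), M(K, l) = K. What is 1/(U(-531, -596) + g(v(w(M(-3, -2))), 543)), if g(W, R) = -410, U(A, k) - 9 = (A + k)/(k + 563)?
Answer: -33/12106 ≈ -0.0027259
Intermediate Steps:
U(A, k) = 9 + (A + k)/(563 + k) (U(A, k) = 9 + (A + k)/(k + 563) = 9 + (A + k)/(563 + k))
w(S) = 1/(2*S)
v(f) = f + f² (v(f) = f² + f = f + f²)
1/(U(-531, -596) + g(v(w(M(-3, -2))), 543)) = 1/((5067 - 531 + 10*(-596))/(563 - 596) - 410) = 1/((5067 - 531 - 5960)/(-33) - 410) = 1/(-1/33*(-1424) - 410) = 1/(1424/33 - 410) = 1/(-12106/33) = -33/12106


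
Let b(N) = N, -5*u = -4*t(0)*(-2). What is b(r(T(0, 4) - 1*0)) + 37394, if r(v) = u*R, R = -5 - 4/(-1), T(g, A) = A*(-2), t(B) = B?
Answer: 37394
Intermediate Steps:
T(g, A) = -2*A
R = -1 (R = -5 - 4*(-1) = -5 + 4 = -1)
u = 0 (u = -(-4*0)*(-2)/5 = -0*(-2) = -1/5*0 = 0)
r(v) = 0 (r(v) = 0*(-1) = 0)
b(r(T(0, 4) - 1*0)) + 37394 = 0 + 37394 = 37394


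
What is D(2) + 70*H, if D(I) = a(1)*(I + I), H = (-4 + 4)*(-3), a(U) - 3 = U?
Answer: 16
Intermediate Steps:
a(U) = 3 + U
H = 0 (H = 0*(-3) = 0)
D(I) = 8*I (D(I) = (3 + 1)*(I + I) = 4*(2*I) = 8*I)
D(2) + 70*H = 8*2 + 70*0 = 16 + 0 = 16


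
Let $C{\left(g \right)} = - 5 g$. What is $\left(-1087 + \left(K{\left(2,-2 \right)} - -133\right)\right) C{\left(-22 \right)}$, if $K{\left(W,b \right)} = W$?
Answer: $-104720$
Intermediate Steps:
$\left(-1087 + \left(K{\left(2,-2 \right)} - -133\right)\right) C{\left(-22 \right)} = \left(-1087 + \left(2 - -133\right)\right) \left(\left(-5\right) \left(-22\right)\right) = \left(-1087 + \left(2 + 133\right)\right) 110 = \left(-1087 + 135\right) 110 = \left(-952\right) 110 = -104720$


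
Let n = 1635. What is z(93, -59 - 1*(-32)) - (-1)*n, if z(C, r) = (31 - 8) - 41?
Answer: 1617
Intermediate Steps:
z(C, r) = -18 (z(C, r) = 23 - 41 = -18)
z(93, -59 - 1*(-32)) - (-1)*n = -18 - (-1)*1635 = -18 - 1*(-1635) = -18 + 1635 = 1617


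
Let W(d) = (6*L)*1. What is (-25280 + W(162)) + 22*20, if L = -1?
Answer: -24846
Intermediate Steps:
W(d) = -6 (W(d) = (6*(-1))*1 = -6*1 = -6)
(-25280 + W(162)) + 22*20 = (-25280 - 6) + 22*20 = -25286 + 440 = -24846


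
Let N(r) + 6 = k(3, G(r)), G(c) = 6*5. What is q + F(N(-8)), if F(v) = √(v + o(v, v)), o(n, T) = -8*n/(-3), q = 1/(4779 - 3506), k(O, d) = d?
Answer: 1/1273 + 2*√22 ≈ 9.3816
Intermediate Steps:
G(c) = 30
q = 1/1273 ≈ 0.00078555
o(n, T) = 8*n/3 (o(n, T) = -8*n*(-⅓) = 8*n/3)
N(r) = 24 (N(r) = -6 + 30 = 24)
F(v) = √33*√v/3 (F(v) = √(v + 8*v/3) = √(11*v/3) = √33*√v/3)
q + F(N(-8)) = 1/1273 + √33*√24/3 = 1/1273 + √33*(2*√6)/3 = 1/1273 + 2*√22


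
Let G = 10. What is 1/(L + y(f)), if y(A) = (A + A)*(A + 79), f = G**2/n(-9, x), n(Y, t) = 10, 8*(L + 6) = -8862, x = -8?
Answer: 4/2665 ≈ 0.0015009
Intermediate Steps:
L = -4455/4 (L = -6 + (1/8)*(-8862) = -6 - 4431/4 = -4455/4 ≈ -1113.8)
f = 10 (f = 10**2/10 = 100*(1/10) = 10)
y(A) = 2*A*(79 + A) (y(A) = (2*A)*(79 + A) = 2*A*(79 + A))
1/(L + y(f)) = 1/(-4455/4 + 2*10*(79 + 10)) = 1/(-4455/4 + 2*10*89) = 1/(-4455/4 + 1780) = 1/(2665/4) = 4/2665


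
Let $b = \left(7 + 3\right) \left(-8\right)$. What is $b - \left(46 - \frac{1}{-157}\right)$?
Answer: $- \frac{19783}{157} \approx -126.01$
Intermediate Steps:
$b = -80$ ($b = 10 \left(-8\right) = -80$)
$b - \left(46 - \frac{1}{-157}\right) = -80 - \left(46 - \frac{1}{-157}\right) = -80 - \left(46 - - \frac{1}{157}\right) = -80 - \left(46 + \frac{1}{157}\right) = -80 - \frac{7223}{157} = - \frac{19783}{157}$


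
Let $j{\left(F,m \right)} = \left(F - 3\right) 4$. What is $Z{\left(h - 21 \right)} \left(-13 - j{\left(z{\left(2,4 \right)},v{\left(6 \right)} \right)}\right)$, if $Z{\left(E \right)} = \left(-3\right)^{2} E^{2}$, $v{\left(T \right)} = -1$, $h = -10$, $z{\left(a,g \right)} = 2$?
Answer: $-77841$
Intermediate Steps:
$j{\left(F,m \right)} = -12 + 4 F$ ($j{\left(F,m \right)} = \left(-3 + F\right) 4 = -12 + 4 F$)
$Z{\left(E \right)} = 9 E^{2}$
$Z{\left(h - 21 \right)} \left(-13 - j{\left(z{\left(2,4 \right)},v{\left(6 \right)} \right)}\right) = 9 \left(-10 - 21\right)^{2} \left(-13 - \left(-12 + 4 \cdot 2\right)\right) = 9 \left(-31\right)^{2} \left(-13 - \left(-12 + 8\right)\right) = 9 \cdot 961 \left(-13 - -4\right) = 8649 \left(-13 + 4\right) = 8649 \left(-9\right) = -77841$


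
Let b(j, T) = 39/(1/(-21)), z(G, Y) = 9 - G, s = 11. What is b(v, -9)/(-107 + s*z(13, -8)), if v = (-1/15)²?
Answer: 819/151 ≈ 5.4238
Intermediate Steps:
v = 1/225 (v = (-1*1/15)² = (-1/15)² = 1/225 ≈ 0.0044444)
b(j, T) = -819 (b(j, T) = 39/(-1/21) = 39*(-21) = -819)
b(v, -9)/(-107 + s*z(13, -8)) = -819/(-107 + 11*(9 - 1*13)) = -819/(-107 + 11*(9 - 13)) = -819/(-107 + 11*(-4)) = -819/(-107 - 44) = -819/(-151) = -819*(-1/151) = 819/151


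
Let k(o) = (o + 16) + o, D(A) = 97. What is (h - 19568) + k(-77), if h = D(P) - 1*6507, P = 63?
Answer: -26116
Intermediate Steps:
h = -6410 (h = 97 - 1*6507 = 97 - 6507 = -6410)
k(o) = 16 + 2*o (k(o) = (16 + o) + o = 16 + 2*o)
(h - 19568) + k(-77) = (-6410 - 19568) + (16 + 2*(-77)) = -25978 + (16 - 154) = -25978 - 138 = -26116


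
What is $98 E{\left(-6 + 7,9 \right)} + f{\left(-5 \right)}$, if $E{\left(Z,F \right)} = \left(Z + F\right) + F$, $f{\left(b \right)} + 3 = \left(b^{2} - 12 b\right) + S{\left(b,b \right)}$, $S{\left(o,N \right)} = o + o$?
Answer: $1934$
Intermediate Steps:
$S{\left(o,N \right)} = 2 o$
$f{\left(b \right)} = -3 + b^{2} - 10 b$ ($f{\left(b \right)} = -3 + \left(\left(b^{2} - 12 b\right) + 2 b\right) = -3 + \left(b^{2} - 10 b\right) = -3 + b^{2} - 10 b$)
$E{\left(Z,F \right)} = Z + 2 F$ ($E{\left(Z,F \right)} = \left(F + Z\right) + F = Z + 2 F$)
$98 E{\left(-6 + 7,9 \right)} + f{\left(-5 \right)} = 98 \left(\left(-6 + 7\right) + 2 \cdot 9\right) - \left(-47 - 25\right) = 98 \left(1 + 18\right) + \left(-3 + 25 + 50\right) = 98 \cdot 19 + 72 = 1862 + 72 = 1934$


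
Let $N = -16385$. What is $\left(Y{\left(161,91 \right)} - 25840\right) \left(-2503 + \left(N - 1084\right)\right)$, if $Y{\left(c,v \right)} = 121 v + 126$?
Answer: $293648316$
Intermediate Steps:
$Y{\left(c,v \right)} = 126 + 121 v$
$\left(Y{\left(161,91 \right)} - 25840\right) \left(-2503 + \left(N - 1084\right)\right) = \left(\left(126 + 121 \cdot 91\right) - 25840\right) \left(-2503 - 17469\right) = \left(\left(126 + 11011\right) - 25840\right) \left(-2503 - 17469\right) = \left(11137 - 25840\right) \left(-2503 - 17469\right) = \left(-14703\right) \left(-19972\right) = 293648316$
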